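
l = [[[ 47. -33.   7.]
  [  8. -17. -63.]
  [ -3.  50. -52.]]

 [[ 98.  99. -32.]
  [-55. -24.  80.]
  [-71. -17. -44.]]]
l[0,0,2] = 7.0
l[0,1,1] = -17.0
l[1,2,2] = -44.0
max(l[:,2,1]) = 50.0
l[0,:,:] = [[47.0, -33.0, 7.0], [8.0, -17.0, -63.0], [-3.0, 50.0, -52.0]]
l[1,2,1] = -17.0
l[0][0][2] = 7.0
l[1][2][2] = -44.0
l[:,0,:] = [[47.0, -33.0, 7.0], [98.0, 99.0, -32.0]]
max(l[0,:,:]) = 50.0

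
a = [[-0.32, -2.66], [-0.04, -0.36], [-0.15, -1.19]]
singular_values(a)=[2.96, 0.01]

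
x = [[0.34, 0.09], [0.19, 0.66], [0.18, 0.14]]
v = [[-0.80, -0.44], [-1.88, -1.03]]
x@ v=[[-0.44, -0.24],[-1.39, -0.76],[-0.41, -0.22]]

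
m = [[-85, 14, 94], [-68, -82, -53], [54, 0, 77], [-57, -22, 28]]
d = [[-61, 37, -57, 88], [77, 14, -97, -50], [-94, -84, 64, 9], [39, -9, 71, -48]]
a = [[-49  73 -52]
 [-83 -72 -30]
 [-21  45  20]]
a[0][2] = -52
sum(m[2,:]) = 131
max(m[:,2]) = 94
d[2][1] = -84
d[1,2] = -97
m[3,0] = -57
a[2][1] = 45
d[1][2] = -97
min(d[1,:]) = -97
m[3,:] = [-57, -22, 28]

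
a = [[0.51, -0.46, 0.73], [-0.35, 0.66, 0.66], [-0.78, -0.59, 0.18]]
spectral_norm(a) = 1.00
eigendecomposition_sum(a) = [[(0.05+0.29j), 0.02+0.25j, (0.38-0.05j)], [(0.07+0.23j), 0.03+0.20j, (0.31-0.08j)], [-0.37+0.08j, (-0.32+0.03j), (0.09+0.49j)]] + [[0.05-0.29j,  0.02-0.25j,  (0.38+0.05j)], [(0.07-0.23j),  0.03-0.20j,  0.31+0.08j], [(-0.37-0.08j),  (-0.32-0.03j),  (0.09-0.49j)]] + [[0.41-0.00j, -0.49+0.00j, (-0.03+0j)], [-0.49+0.00j, (0.59-0j), 0.04-0.00j], [(-0.04+0j), (0.04-0j), -0j]]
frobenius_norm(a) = 1.73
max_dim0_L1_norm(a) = 1.71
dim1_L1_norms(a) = [1.7, 1.67, 1.55]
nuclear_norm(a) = 2.99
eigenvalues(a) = [(0.18+0.98j), (0.18-0.98j), (1+0j)]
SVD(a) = [[0.96, -0.12, -0.26], [0.03, 0.95, -0.32], [0.28, 0.3, 0.91]] @ diag([1.0030300646858001, 0.9972441365538026, 0.9932949317526295]) @ [[0.26,-0.59,0.77], [-0.63,0.50,0.59], [-0.74,-0.63,-0.24]]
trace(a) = 1.35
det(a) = 0.99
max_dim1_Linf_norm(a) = 0.78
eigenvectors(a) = [[0.03-0.55j, (0.03+0.55j), 0.64+0.00j], [(-0.03-0.45j), (-0.03+0.45j), (-0.77+0j)], [(0.7+0j), (0.7-0j), (-0.06+0j)]]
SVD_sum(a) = [[0.25, -0.56, 0.74],[0.01, -0.02, 0.02],[0.07, -0.17, 0.22]] + [[0.07, -0.06, -0.07], [-0.59, 0.48, 0.56], [-0.19, 0.15, 0.18]] + [[0.19, 0.16, 0.06], [0.23, 0.2, 0.08], [-0.67, -0.57, -0.22]]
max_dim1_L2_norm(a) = 1.0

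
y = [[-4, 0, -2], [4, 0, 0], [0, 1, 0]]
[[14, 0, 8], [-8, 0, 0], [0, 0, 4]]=y@[[-2, 0, 0], [0, 0, 4], [-3, 0, -4]]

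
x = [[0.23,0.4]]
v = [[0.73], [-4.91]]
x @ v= [[-1.8]]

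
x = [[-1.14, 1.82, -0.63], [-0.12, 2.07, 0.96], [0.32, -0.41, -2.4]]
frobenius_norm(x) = 4.03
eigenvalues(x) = [-1.53, -1.89, 1.95]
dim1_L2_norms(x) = [2.24, 2.28, 2.46]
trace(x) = -1.47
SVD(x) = [[-0.44, 0.7, -0.56], [-0.71, 0.11, 0.7], [0.55, 0.7, 0.45]] @ diag([3.127893291075992, 2.434948671232944, 0.740005762209132]) @ [[0.24, -0.8, -0.55],[-0.24, 0.5, -0.83],[0.94, 0.34, -0.07]]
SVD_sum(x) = [[-0.34, 1.10, 0.76],[-0.54, 1.76, 1.22],[0.42, -1.38, -0.96]] + [[-0.41,  0.86,  -1.42],[-0.07,  0.14,  -0.22],[-0.41,  0.86,  -1.42]] + [[-0.39, -0.14, 0.03],[0.49, 0.17, -0.04],[0.31, 0.11, -0.02]]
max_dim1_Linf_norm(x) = 2.4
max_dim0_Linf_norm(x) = 2.4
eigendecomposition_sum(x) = [[-3.29, 2.21, 4.81],[0.24, -0.16, -0.35],[-1.32, 0.89, 1.93]] + [[2.17,-1.59,-5.71], [-0.33,0.24,0.87], [1.64,-1.2,-4.31]] + [[-0.02,1.19,0.27], [-0.03,1.99,0.44], [0.0,-0.10,-0.02]]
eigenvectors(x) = [[0.93, 0.79, 0.51], [-0.07, -0.12, 0.86], [0.37, 0.60, -0.04]]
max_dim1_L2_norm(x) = 2.46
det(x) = 5.64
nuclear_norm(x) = 6.30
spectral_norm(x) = 3.13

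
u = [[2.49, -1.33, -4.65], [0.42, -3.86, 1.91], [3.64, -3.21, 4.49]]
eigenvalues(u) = [(3.19+4.3j), (3.19-4.3j), (-3.26+0j)]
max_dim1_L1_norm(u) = 11.34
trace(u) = 3.12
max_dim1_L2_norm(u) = 6.61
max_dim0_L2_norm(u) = 6.74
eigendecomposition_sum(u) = [[1.29+2.30j, (0.02-1.41j), -2.47+2.13j], [0.31-0.43j, -0.26+0.12j, (0.6+0.27j)], [(1.84-1.41j), (-1.24+0.16j), 2.17+1.89j]] + [[(1.29-2.3j), 0.02+1.41j, (-2.47-2.13j)], [(0.31+0.43j), (-0.26-0.12j), (0.6-0.27j)], [(1.84+1.41j), -1.24-0.16j, (2.17-1.89j)]] + [[-0.08+0.00j, -1.37+0.00j, (0.29+0j)], [-0.20+0.00j, (-3.34+0j), 0.70+0.00j], [-0.04+0.00j, -0.74+0.00j, (0.16+0j)]]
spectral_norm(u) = 7.68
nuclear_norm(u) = 15.26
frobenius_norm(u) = 9.59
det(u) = -93.69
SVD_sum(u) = [[-0.67, 1.09, -1.52], [1.26, -2.04, 2.84], [2.18, -3.52, 4.92]] + [[3.05, -2.52, -3.15], [0.59, -0.49, -0.61], [0.6, -0.5, -0.62]] + [[0.11,0.10,0.02], [-1.43,-1.34,-0.32], [0.86,0.8,0.19]]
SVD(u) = [[-0.26, 0.96, -0.06], [0.48, 0.19, 0.85], [0.84, 0.19, -0.51]] @ diag([7.6849331852301415, 5.251886529604202, 2.3213982464692378]) @ [[0.34,  -0.55,  0.77], [0.6,  -0.5,  -0.62], [-0.72,  -0.67,  -0.16]]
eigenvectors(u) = [[(0.74+0j), (0.74-0j), -0.37+0.00j],[-0.06-0.14j, -0.06+0.14j, (-0.91+0j)],[(-0.09-0.65j), (-0.09+0.65j), (-0.2+0j)]]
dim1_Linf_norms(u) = [4.65, 3.86, 4.49]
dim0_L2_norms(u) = [4.43, 5.19, 6.74]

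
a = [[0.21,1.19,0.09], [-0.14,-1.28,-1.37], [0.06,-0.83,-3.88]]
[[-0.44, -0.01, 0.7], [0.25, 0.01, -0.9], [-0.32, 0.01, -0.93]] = a @ [[-0.27, 0.00, -0.11], [-0.33, -0.01, 0.60], [0.15, -0.00, 0.11]]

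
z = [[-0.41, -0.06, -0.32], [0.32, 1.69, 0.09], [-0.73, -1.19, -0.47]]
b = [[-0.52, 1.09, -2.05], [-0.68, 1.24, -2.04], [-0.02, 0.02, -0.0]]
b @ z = [[2.06, 4.31, 1.23], [2.16, 4.56, 1.29], [0.01, 0.03, 0.01]]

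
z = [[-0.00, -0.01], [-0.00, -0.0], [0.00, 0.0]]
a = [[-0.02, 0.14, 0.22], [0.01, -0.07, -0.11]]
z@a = [[-0.0, 0.0, 0.00],  [0.00, 0.0, 0.0],  [0.0, 0.00, 0.0]]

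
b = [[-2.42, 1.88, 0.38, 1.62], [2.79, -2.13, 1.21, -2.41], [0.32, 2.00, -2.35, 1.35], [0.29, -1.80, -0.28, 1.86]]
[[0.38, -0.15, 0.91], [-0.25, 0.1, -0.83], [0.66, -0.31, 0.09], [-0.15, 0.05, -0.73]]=b@[[0.29, -0.14, -0.22], [0.34, -0.15, 0.26], [0.18, -0.08, 0.10], [0.23, -0.11, -0.09]]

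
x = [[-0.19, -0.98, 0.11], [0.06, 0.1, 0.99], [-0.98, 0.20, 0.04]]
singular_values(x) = [1.01, 1.0, 1.0]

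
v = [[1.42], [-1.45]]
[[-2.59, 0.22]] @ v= [[-4.0]]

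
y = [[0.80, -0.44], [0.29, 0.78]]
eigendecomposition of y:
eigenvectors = [[(0.78+0j), 0.78-0.00j], [(0.02-0.63j), 0.02+0.63j]]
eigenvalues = [(0.79+0.36j), (0.79-0.36j)]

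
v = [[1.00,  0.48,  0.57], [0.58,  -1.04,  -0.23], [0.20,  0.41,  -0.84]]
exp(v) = [[3.05, 0.69, 0.7], [0.69, 0.46, 0.04], [0.36, 0.22, 0.48]]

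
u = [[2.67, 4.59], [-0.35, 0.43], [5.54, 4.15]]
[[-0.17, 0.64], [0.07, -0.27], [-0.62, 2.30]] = u @ [[-0.15, 0.55], [0.05, -0.18]]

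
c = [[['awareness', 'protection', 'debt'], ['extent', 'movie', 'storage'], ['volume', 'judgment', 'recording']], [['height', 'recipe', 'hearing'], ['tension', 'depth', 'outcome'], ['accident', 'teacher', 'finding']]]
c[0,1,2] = 'storage'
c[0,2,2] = 'recording'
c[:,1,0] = ['extent', 'tension']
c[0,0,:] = ['awareness', 'protection', 'debt']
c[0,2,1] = 'judgment'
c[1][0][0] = 'height'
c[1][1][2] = 'outcome'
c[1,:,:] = [['height', 'recipe', 'hearing'], ['tension', 'depth', 'outcome'], ['accident', 'teacher', 'finding']]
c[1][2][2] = 'finding'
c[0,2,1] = 'judgment'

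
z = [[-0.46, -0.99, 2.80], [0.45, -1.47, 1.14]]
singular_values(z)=[3.4, 1.08]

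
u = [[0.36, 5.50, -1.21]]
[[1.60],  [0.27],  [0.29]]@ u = [[0.58, 8.80, -1.94], [0.1, 1.48, -0.33], [0.1, 1.6, -0.35]]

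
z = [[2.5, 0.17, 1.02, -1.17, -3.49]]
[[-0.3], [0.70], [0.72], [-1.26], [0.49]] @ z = [[-0.75,  -0.05,  -0.31,  0.35,  1.05], [1.75,  0.12,  0.71,  -0.82,  -2.44], [1.8,  0.12,  0.73,  -0.84,  -2.51], [-3.15,  -0.21,  -1.29,  1.47,  4.40], [1.23,  0.08,  0.50,  -0.57,  -1.71]]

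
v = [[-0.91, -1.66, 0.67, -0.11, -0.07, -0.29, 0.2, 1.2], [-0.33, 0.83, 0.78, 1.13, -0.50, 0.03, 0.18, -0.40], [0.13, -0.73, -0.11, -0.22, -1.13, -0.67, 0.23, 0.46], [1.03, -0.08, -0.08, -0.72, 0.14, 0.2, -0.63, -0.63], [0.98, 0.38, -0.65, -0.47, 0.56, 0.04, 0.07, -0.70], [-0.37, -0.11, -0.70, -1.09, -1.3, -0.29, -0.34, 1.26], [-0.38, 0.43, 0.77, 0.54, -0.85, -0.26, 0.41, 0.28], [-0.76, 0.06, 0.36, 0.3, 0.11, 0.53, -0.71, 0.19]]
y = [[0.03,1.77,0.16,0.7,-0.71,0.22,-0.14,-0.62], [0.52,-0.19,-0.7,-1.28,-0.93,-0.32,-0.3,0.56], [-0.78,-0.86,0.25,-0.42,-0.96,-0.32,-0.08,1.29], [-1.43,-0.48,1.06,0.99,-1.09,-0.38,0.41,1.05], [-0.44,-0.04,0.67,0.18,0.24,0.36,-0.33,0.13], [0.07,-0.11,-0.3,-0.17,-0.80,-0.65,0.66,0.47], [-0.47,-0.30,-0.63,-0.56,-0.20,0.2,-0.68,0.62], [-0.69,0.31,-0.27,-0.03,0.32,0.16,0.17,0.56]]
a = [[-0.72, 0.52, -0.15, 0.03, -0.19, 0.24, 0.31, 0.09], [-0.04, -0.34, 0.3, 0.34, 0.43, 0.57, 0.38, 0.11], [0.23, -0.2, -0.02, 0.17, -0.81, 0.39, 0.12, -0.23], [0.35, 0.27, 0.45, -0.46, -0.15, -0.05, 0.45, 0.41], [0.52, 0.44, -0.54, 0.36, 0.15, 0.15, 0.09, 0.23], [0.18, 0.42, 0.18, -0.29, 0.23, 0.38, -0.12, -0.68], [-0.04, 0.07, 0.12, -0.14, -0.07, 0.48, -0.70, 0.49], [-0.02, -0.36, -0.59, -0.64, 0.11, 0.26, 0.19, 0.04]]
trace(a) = -1.67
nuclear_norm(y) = 10.90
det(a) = 1.00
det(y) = -0.00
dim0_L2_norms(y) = [1.95, 2.08, 1.65, 1.91, 2.08, 1.01, 1.15, 2.1]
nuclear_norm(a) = 8.00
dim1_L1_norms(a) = [2.25, 2.51, 2.17, 2.59, 2.48, 2.48, 2.11, 2.21]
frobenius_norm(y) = 5.06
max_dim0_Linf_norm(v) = 1.66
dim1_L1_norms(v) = [5.11, 4.18, 3.68, 3.51, 3.85, 5.46, 3.92, 3.02]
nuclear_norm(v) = 10.89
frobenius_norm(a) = 2.83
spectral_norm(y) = 3.33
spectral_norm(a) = 1.01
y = a @ v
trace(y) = 0.55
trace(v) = -0.04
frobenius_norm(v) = 5.05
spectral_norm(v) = 3.33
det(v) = -0.00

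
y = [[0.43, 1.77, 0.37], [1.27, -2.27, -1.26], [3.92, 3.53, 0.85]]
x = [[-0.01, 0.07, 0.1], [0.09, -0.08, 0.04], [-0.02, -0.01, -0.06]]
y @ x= [[0.15,-0.12,0.09], [-0.19,0.28,0.11], [0.26,-0.02,0.48]]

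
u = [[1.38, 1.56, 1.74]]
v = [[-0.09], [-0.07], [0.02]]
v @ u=[[-0.12, -0.14, -0.16], [-0.10, -0.11, -0.12], [0.03, 0.03, 0.03]]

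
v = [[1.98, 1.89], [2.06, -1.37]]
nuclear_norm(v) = 5.18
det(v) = -6.61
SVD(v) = [[-0.84, -0.54], [-0.54, 0.84]] @ diag([2.906265636495463, 2.273020028535961]) @ [[-0.96, -0.29], [0.29, -0.96]]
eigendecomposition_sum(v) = [[2.38, 1.06], [1.15, 0.51]] + [[-0.4, 0.83], [0.91, -1.88]]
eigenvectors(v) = [[0.9, -0.41], [0.44, 0.91]]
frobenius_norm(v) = 3.69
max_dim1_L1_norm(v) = 3.87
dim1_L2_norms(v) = [2.74, 2.47]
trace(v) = 0.61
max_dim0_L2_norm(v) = 2.86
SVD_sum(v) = [[2.34, 0.72], [1.50, 0.46]] + [[-0.36, 1.17],[0.56, -1.83]]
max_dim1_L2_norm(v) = 2.74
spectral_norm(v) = 2.91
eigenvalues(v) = [2.89, -2.28]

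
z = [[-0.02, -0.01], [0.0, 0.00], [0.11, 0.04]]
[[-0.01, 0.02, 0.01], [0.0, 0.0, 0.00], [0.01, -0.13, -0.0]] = z @ [[-0.38, -1.22, 0.58], [1.34, 0.12, -1.69]]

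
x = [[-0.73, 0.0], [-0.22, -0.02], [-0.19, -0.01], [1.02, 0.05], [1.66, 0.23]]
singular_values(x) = [2.11, 0.11]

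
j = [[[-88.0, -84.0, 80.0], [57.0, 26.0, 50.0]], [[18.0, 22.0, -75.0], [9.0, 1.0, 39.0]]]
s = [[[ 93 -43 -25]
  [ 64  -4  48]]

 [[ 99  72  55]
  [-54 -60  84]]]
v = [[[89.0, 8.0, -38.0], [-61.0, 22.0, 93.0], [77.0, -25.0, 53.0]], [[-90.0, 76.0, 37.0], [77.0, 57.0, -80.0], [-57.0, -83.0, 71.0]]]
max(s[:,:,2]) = 84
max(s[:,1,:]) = 84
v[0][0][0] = 89.0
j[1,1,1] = 1.0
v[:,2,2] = [53.0, 71.0]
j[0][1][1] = 26.0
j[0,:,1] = [-84.0, 26.0]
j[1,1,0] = 9.0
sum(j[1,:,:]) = 14.0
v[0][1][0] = -61.0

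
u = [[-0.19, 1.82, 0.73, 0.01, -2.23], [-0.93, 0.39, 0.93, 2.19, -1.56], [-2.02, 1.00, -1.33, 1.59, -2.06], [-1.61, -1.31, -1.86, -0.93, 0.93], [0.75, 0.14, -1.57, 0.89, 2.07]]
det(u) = 16.545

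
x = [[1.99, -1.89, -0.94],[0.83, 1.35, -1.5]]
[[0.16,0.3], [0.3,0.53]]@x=[[0.57, 0.10, -0.6], [1.04, 0.15, -1.08]]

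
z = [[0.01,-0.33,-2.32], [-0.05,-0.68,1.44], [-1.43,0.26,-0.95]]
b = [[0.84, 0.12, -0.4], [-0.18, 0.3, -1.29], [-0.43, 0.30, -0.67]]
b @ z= [[0.57, -0.46, -1.4], [1.83, -0.48, 2.08], [0.94, -0.24, 2.07]]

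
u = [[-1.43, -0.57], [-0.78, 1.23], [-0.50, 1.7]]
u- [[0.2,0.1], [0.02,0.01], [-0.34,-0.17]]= [[-1.63,-0.67],[-0.80,1.22],[-0.16,1.87]]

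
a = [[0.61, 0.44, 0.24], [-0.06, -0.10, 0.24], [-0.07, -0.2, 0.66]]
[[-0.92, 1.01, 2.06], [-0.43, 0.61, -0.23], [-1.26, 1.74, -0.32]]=a @[[-0.88, -0.67, 3.67], [0.19, 1.56, -0.3], [-1.94, 3.04, -0.18]]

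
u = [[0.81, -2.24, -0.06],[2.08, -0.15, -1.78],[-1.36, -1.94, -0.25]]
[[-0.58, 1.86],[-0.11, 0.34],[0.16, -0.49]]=u @ [[-0.29,  0.93], [0.16,  -0.52], [-0.29,  0.94]]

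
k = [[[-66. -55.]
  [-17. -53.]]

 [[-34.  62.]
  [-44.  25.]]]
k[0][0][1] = -55.0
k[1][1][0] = -44.0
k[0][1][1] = -53.0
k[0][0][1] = -55.0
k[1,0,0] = -34.0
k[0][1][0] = -17.0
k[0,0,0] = -66.0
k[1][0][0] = -34.0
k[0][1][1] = -53.0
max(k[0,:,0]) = -17.0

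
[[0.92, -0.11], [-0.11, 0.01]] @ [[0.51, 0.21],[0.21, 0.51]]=[[0.45, 0.14], [-0.05, -0.02]]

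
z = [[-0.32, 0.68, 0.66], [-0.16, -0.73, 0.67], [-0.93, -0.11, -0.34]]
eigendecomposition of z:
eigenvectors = [[0.65+0.00j, 0.65-0.00j, (0.4+0j)], [0.25+0.33j, (0.25-0.33j), -0.81+0.00j], [-0.13+0.63j, (-0.13-0.63j), (0.43+0j)]]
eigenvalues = [(-0.19+0.98j), (-0.19-0.98j), (-1+0j)]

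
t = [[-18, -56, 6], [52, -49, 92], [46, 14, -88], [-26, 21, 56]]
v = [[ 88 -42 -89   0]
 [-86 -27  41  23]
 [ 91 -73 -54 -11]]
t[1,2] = 92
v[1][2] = 41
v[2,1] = -73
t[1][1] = -49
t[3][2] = 56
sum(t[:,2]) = 66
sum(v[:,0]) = 93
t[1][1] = -49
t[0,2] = 6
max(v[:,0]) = 91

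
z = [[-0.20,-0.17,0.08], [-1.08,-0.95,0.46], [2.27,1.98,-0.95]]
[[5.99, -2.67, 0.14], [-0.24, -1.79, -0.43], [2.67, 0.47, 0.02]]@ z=[[2.0, 1.80, -0.88], [1.01, 0.89, -0.43], [-1.0, -0.86, 0.41]]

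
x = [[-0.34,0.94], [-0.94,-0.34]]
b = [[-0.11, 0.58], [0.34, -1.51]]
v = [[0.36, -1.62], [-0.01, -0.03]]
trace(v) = 0.33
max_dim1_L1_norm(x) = 1.28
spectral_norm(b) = 1.66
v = x @ b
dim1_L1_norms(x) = [1.28, 1.28]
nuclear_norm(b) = 1.68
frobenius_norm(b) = 1.66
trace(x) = -0.68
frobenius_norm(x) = 1.41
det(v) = -0.03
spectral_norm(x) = 1.00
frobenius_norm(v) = 1.66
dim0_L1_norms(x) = [1.28, 1.28]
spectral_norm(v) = 1.66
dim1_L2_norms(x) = [1.0, 1.0]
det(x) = 1.00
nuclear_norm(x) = 2.00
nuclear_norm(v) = 1.68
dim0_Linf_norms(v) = [0.36, 1.62]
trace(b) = -1.62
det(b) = -0.03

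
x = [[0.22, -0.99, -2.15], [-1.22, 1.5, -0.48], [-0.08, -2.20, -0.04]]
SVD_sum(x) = [[0.37,-1.52,-0.53], [-0.34,1.38,0.48], [0.45,-1.86,-0.65]] + [[-0.36, 0.47, -1.59], [-0.24, 0.31, -1.05], [0.12, -0.15, 0.52]] + [[0.21, 0.06, -0.03],[-0.64, -0.19, 0.09],[-0.65, -0.19, 0.09]]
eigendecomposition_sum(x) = [[0.41+0.56j,  (-0.05-0.97j),  (-0.56-0.15j)], [-0.47+0.55j,  (0.96-0.3j),  0.01-0.61j], [0.16-0.81j,  -0.80+0.82j,  0.33+0.61j]] + [[(0.41-0.56j), (-0.05+0.97j), -0.56+0.15j], [(-0.47-0.55j), 0.96+0.30j, (0.01+0.61j)], [0.16+0.81j, -0.80-0.82j, (0.33-0.61j)]] + [[(-0.6-0j), (-0.88+0j), (-1.02+0j)], [-0.29-0.00j, (-0.42+0j), (-0.49+0j)], [-0.41-0.00j, (-0.6+0j), -0.69+0.00j]]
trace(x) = 1.68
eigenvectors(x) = [[(-0.36+0.39j), -0.36-0.39j, (0.77+0j)], [-0.49-0.27j, -0.49+0.27j, 0.37+0.00j], [0.63+0.00j, 0.63-0.00j, (0.52+0j)]]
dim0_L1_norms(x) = [1.52, 4.69, 2.67]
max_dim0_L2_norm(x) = 2.84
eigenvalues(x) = [(1.7+0.88j), (1.7-0.88j), (-1.72+0j)]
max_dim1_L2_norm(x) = 2.38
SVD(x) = [[-0.55, -0.8, -0.23], [0.50, -0.53, 0.68], [-0.67, 0.26, 0.69]] @ diag([3.008383127051654, 2.1074428904180023, 0.9879855386074853]) @ [[-0.22, 0.92, 0.32], [0.22, -0.28, 0.94], [-0.95, -0.28, 0.14]]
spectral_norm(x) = 3.01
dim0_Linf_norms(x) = [1.22, 2.2, 2.15]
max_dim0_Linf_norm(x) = 2.2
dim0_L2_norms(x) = [1.24, 2.84, 2.2]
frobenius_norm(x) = 3.80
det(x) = -6.26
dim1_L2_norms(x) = [2.38, 1.99, 2.2]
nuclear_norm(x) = 6.10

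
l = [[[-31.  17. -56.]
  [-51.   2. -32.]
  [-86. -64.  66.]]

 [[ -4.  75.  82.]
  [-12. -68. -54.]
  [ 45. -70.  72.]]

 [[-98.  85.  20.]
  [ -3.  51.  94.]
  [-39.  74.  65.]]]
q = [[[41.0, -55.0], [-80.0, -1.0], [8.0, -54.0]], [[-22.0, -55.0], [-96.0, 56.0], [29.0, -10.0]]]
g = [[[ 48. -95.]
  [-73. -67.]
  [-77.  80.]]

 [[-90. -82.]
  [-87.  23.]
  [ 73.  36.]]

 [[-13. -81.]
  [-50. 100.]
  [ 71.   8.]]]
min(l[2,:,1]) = 51.0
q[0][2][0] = 8.0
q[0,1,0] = -80.0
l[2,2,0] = -39.0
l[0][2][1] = -64.0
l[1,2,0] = 45.0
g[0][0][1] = -95.0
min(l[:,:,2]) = -56.0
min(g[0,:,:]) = -95.0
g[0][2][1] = 80.0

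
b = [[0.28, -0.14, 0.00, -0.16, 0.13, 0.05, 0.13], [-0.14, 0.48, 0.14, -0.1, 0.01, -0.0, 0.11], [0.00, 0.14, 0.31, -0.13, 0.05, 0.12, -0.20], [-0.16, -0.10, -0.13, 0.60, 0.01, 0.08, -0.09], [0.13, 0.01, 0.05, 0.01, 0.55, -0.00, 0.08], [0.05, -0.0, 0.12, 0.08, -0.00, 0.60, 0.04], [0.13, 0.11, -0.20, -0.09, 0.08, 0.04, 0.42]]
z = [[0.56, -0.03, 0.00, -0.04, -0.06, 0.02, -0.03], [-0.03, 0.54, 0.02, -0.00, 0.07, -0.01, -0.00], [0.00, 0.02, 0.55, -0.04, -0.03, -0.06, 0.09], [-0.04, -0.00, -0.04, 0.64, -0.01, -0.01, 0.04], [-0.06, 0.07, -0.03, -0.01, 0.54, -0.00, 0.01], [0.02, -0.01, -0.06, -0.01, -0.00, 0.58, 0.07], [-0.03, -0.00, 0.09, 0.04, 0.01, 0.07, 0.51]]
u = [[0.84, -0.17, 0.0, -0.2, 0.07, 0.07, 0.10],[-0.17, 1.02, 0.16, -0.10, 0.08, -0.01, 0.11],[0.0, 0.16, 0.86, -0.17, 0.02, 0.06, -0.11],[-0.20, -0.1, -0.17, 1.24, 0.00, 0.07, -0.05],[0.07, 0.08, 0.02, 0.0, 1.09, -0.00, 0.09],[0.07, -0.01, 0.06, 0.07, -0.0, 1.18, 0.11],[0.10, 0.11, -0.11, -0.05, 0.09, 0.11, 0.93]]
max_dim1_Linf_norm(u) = 1.24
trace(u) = 7.16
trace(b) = 3.24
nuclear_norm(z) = 3.92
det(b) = -0.00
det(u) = 0.85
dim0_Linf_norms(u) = [0.84, 1.02, 0.86, 1.24, 1.09, 1.18, 0.93]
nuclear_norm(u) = 7.16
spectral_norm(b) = 0.79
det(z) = 0.02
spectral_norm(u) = 1.41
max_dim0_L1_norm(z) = 0.79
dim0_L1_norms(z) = [0.74, 0.67, 0.79, 0.78, 0.72, 0.75, 0.75]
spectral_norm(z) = 0.68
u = z + b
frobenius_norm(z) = 1.51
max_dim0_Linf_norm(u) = 1.24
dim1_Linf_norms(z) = [0.56, 0.54, 0.55, 0.64, 0.54, 0.58, 0.51]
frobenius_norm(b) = 1.43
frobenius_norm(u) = 2.81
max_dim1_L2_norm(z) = 0.64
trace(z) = 3.92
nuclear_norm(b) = 3.24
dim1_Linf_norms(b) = [0.28, 0.48, 0.31, 0.6, 0.55, 0.6, 0.42]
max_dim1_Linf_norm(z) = 0.64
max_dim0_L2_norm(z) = 0.64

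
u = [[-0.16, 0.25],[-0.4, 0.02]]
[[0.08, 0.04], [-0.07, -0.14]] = u @[[0.19, 0.37], [0.43, 0.39]]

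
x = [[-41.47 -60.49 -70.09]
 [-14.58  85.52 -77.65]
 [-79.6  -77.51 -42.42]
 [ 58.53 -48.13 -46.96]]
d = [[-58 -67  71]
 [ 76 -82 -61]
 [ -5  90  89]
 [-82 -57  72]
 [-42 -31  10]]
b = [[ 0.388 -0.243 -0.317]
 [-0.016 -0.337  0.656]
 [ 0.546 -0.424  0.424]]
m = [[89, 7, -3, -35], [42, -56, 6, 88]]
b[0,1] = -0.243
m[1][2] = 6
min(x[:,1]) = -77.51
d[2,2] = 89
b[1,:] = [-0.016, -0.337, 0.656]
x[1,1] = 85.52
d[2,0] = -5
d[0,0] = -58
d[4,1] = -31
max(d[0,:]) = 71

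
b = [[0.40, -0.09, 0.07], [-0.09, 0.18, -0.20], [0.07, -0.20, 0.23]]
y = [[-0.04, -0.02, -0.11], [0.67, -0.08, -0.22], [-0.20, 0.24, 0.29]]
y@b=[[-0.02, 0.02, -0.02], [0.26, -0.03, 0.01], [-0.08, 0.00, 0.0]]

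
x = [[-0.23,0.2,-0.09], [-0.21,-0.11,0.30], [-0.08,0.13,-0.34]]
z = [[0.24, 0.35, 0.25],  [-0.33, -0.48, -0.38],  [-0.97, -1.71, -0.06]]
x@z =[[-0.03, -0.02, -0.13], [-0.31, -0.53, -0.03], [0.27, 0.49, -0.05]]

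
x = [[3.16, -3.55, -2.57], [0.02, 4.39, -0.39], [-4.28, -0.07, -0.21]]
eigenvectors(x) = [[0.45+0.00j, (0.74+0j), (0.74-0j)], [0.05+0.00j, 0.09-0.25j, (0.09+0.25j)], [(0.89+0j), -0.61+0.10j, (-0.61-0.1j)]]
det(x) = -57.22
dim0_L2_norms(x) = [5.32, 5.65, 2.61]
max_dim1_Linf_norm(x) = 4.39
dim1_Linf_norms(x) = [3.55, 4.39, 4.28]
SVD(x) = [[-0.79,-0.03,0.61], [0.47,-0.67,0.58], [0.39,0.74,0.55]] @ diag([6.629395985496678, 4.375384052013276, 1.9728464879124255]) @ [[-0.63, 0.73, 0.27],[-0.75, -0.66, 0.04],[-0.21, 0.18, -0.96]]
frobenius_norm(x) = 8.18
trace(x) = 7.34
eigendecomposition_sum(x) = [[(-0.65+0j), (-0.35-0j), (-0.84+0j)], [-0.07+0.00j, (-0.04-0j), -0.09+0.00j], [-1.29+0.00j, -0.70-0.00j, -1.67+0.00j]] + [[(1.9-0.54j), -1.60+7.09j, -0.87-0.13j], [0.05-0.71j, 2.21+1.40j, -0.15+0.28j], [(-1.49+0.71j), 0.31-6.06j, 0.73-0.02j]] + [[1.90+0.54j, -1.60-7.09j, -0.87+0.13j], [0.05+0.71j, 2.21-1.40j, -0.15-0.28j], [-1.49-0.71j, (0.31+6.06j), 0.73+0.02j]]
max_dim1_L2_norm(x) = 5.4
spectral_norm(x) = 6.63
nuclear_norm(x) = 12.98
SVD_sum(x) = [[3.31, -3.84, -1.41], [-1.94, 2.25, 0.83], [-1.63, 1.89, 0.69]] + [[0.09, 0.08, -0.01], [2.20, 1.94, -0.12], [-2.43, -2.14, 0.13]] + [[-0.25, 0.21, -1.15], [-0.24, 0.20, -1.10], [-0.22, 0.19, -1.04]]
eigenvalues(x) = [(-2.36+0j), (4.85+0.84j), (4.85-0.84j)]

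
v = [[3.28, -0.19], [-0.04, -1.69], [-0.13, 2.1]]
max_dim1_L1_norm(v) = 3.47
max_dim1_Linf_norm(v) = 3.28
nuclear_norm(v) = 5.98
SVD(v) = [[-0.98, 0.2], [-0.10, -0.62], [0.18, 0.76]] @ diag([3.3112502230610703, 2.6673436149618985]) @ [[-0.98, 0.22],  [0.22, 0.98]]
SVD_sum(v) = [[3.16, -0.72],[0.33, -0.07],[-0.58, 0.13]] + [[0.12,0.53], [-0.37,-1.62], [0.45,1.97]]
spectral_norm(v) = 3.31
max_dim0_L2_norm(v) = 3.28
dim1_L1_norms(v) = [3.47, 1.73, 2.23]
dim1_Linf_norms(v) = [3.28, 1.69, 2.1]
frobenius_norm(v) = 4.25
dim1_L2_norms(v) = [3.29, 1.69, 2.1]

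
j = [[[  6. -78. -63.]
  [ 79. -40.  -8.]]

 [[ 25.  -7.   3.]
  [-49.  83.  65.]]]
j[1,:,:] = [[25.0, -7.0, 3.0], [-49.0, 83.0, 65.0]]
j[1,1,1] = 83.0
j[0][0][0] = 6.0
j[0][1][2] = -8.0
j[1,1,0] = -49.0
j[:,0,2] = [-63.0, 3.0]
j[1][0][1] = -7.0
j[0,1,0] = 79.0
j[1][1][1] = 83.0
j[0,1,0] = 79.0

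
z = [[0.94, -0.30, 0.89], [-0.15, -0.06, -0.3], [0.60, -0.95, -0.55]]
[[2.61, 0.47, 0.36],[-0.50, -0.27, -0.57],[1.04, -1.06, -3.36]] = z @[[2.2, 1.65, -0.98], [-0.05, 2.39, 1.74], [0.59, -0.41, 2.03]]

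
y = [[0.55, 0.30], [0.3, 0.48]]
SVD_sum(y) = [[0.46,0.41], [0.41,0.36]] + [[0.09, -0.11], [-0.11, 0.12]]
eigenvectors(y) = [[0.75, -0.66], [0.66, 0.75]]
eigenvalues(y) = [0.82, 0.21]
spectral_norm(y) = 0.82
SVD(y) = [[-0.75, -0.66], [-0.66, 0.75]] @ diag([0.817034766210779, 0.21296523378922097]) @ [[-0.75, -0.66],[-0.66, 0.75]]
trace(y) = 1.03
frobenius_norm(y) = 0.84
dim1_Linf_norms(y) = [0.55, 0.48]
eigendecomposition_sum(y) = [[0.46,0.41],[0.41,0.36]] + [[0.09, -0.11], [-0.11, 0.12]]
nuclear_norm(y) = 1.03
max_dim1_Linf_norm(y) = 0.55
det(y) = 0.17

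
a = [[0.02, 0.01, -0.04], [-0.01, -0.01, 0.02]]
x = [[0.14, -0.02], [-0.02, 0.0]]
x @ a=[[0.00,0.0,-0.01], [-0.0,-0.00,0.00]]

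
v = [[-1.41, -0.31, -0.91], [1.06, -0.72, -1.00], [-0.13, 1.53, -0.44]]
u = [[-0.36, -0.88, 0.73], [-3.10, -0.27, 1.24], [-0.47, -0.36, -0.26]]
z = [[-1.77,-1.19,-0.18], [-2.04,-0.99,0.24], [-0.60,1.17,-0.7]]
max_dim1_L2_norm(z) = 2.28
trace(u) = -0.89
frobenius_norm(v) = 2.85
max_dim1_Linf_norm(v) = 1.53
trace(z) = -3.46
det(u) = 1.76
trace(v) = -2.57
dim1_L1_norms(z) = [3.14, 3.27, 2.47]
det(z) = 1.68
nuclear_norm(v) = 4.88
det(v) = -4.18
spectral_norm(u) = 3.44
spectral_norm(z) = 3.11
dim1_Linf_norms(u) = [0.88, 3.1, 0.47]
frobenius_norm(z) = 3.46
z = v + u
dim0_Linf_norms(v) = [1.41, 1.53, 1.0]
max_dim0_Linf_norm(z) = 2.04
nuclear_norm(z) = 4.96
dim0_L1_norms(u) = [3.93, 1.51, 2.23]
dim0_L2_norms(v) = [1.77, 1.72, 1.42]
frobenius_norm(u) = 3.62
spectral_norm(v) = 1.89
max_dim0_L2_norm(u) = 3.16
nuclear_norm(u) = 4.94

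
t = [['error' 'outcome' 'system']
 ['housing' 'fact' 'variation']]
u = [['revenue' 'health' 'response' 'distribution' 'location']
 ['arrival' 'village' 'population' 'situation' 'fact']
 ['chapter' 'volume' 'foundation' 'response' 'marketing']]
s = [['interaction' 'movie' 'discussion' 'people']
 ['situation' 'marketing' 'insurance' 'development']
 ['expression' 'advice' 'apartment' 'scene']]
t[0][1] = 'outcome'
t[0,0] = 'error'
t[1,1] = 'fact'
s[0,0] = 'interaction'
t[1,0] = 'housing'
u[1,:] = ['arrival', 'village', 'population', 'situation', 'fact']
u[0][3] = 'distribution'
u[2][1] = 'volume'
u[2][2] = 'foundation'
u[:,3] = ['distribution', 'situation', 'response']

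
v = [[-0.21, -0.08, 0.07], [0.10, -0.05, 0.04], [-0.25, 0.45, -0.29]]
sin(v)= [[-0.21, -0.08, 0.07], [0.10, -0.05, 0.04], [-0.24, 0.44, -0.29]]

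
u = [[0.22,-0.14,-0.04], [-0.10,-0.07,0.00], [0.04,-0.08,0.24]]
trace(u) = 0.39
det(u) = -0.01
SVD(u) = [[-0.8,0.56,-0.22],[0.14,-0.19,-0.97],[-0.59,-0.81,0.07]] @ diag([0.28168630770503666, 0.2423187498419876, 0.10970162955270807]) @ [[-0.75, 0.53, -0.39], [0.45, -0.0, -0.89], [0.47, 0.85, 0.24]]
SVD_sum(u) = [[0.17, -0.12, 0.09], [-0.03, 0.02, -0.01], [0.12, -0.09, 0.06]] + [[0.06, -0.00, -0.12], [-0.02, 0.0, 0.04], [-0.09, 0.00, 0.17]] + [[-0.01, -0.02, -0.01],[-0.05, -0.09, -0.03],[0.0, 0.01, 0.00]]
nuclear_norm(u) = 0.63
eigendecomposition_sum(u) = [[-0.01+0.00j,-0.04+0.00j,(-0+0j)], [-0.03+0.00j,-0.10+0.00j,-0.00+0.00j], [(-0.01+0j),(-0.02+0j),(-0+0j)]] + [[(0.12-0.01j), -0.05-0.01j, (-0.02+0.1j)], [(-0.04+0.01j), (0.02+0j), -0.03j], [0.02-0.15j, -0.03+0.06j, (0.12+0.05j)]] + [[(0.12+0.01j),  (-0.05+0.01j),  -0.02-0.10j], [-0.04-0.01j,  0.02-0.00j,  0.03j], [0.02+0.15j,  (-0.03-0.06j),  0.12-0.05j]]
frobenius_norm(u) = 0.39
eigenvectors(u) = [[0.40+0.00j, (0.12+0.58j), 0.12-0.58j], [(0.9+0j), -0.06-0.17j, (-0.06+0.17j)], [(0.16+0j), 0.79+0.00j, (0.79-0j)]]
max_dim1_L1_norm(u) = 0.4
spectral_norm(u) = 0.28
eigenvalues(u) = [(-0.11+0j), (0.25+0.05j), (0.25-0.05j)]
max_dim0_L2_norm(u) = 0.24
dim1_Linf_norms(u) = [0.22, 0.1, 0.24]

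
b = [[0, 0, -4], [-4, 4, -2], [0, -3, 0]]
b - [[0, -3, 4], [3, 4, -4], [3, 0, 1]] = [[0, 3, -8], [-7, 0, 2], [-3, -3, -1]]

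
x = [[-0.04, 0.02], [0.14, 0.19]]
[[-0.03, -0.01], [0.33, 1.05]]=x @ [[1.1, 2.26], [0.95, 3.88]]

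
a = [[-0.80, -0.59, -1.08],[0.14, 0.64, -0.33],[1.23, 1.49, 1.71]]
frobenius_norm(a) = 3.06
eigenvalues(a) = [(-0.18+0j), (0.87+0.83j), (0.87-0.83j)]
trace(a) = 1.55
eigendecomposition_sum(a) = [[(-0.21+0j), 0.05-0.00j, -0.11+0.00j], [0.07-0.00j, (-0.02+0j), (0.04-0j)], [(0.08-0j), -0.02+0.00j, 0.04-0.00j]] + [[-0.29+0.18j,  (-0.32+0.57j),  (-0.48-0.02j)],[0.04+0.29j,  0.33+0.45j,  (-0.18+0.36j)],[(0.57-0.21j),  0.75-0.88j,  (0.83+0.2j)]] + [[(-0.29-0.18j), -0.32-0.57j, -0.48+0.02j], [0.04-0.29j, 0.33-0.45j, -0.18-0.36j], [(0.57+0.21j), (0.75+0.88j), (0.83-0.2j)]]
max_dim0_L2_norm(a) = 2.05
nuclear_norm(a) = 3.83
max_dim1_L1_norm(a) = 4.43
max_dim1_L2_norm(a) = 2.58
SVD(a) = [[-0.49, 0.3, -0.82], [0.07, 0.95, 0.31], [0.87, 0.10, -0.48]] @ diag([2.963558369688377, 0.743468135375515, 0.11948607086695694]) @ [[0.50, 0.55, 0.67], [0.01, 0.77, -0.64], [0.87, -0.33, -0.37]]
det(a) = -0.26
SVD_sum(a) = [[-0.72,-0.79,-0.97], [0.10,0.11,0.13], [1.28,1.42,1.73]] + [[0.00, 0.17, -0.14], [0.01, 0.54, -0.45], [0.0, 0.06, -0.05]] + [[-0.08, 0.03, 0.04], [0.03, -0.01, -0.01], [-0.05, 0.02, 0.02]]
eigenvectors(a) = [[0.89+0.00j, (-0.45+0.09j), -0.45-0.09j],[(-0.29+0j), (-0.09+0.37j), -0.09-0.37j],[-0.35+0.00j, 0.80+0.00j, (0.8-0j)]]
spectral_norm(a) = 2.96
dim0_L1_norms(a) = [2.17, 2.72, 3.12]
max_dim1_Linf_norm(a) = 1.71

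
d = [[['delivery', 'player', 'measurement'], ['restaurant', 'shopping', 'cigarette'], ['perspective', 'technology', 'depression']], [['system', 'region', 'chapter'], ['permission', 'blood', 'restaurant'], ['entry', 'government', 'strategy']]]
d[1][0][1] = 'region'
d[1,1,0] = 'permission'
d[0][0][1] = 'player'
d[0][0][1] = 'player'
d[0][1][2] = 'cigarette'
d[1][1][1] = 'blood'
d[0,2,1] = 'technology'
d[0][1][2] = 'cigarette'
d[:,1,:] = [['restaurant', 'shopping', 'cigarette'], ['permission', 'blood', 'restaurant']]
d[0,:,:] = [['delivery', 'player', 'measurement'], ['restaurant', 'shopping', 'cigarette'], ['perspective', 'technology', 'depression']]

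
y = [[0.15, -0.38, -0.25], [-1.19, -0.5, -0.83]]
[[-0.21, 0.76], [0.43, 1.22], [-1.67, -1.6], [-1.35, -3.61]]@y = [[-0.94, -0.3, -0.58], [-1.39, -0.77, -1.12], [1.65, 1.43, 1.75], [4.09, 2.32, 3.33]]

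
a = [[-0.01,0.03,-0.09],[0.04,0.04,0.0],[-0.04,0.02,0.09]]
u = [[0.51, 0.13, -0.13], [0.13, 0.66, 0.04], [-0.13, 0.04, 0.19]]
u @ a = [[0.01, 0.02, -0.06], [0.02, 0.03, -0.01], [-0.0, 0.0, 0.03]]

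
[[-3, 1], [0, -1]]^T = [[-3, 0], [1, -1]]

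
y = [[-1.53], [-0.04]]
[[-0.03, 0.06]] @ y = [[0.04]]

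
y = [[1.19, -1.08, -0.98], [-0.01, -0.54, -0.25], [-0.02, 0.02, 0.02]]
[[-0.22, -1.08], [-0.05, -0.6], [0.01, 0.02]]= y @ [[0.17, -0.2], [-0.21, 1.46], [0.66, -0.75]]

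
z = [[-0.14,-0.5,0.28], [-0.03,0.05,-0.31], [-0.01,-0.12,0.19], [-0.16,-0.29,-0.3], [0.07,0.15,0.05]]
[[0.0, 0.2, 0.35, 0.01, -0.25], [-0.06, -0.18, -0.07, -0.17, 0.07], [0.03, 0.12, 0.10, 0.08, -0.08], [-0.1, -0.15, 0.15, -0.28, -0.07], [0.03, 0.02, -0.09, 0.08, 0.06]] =z @ [[0.2,  0.17,  0.17,  0.38,  0.70], [0.04,  -0.13,  -0.70,  0.19,  0.14], [0.18,  0.55,  0.09,  0.55,  -0.28]]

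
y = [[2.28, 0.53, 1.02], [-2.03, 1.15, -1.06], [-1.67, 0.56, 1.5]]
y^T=[[2.28, -2.03, -1.67], [0.53, 1.15, 0.56], [1.02, -1.06, 1.5]]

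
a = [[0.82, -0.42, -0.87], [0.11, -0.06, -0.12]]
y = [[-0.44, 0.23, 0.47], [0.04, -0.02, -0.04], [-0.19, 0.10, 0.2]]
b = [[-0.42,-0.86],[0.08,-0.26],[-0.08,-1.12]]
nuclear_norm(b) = 1.78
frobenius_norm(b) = 1.50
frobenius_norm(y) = 0.75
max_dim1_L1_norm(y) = 1.14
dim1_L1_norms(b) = [1.28, 0.34, 1.2]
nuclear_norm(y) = 0.75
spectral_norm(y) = 0.75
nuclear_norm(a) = 1.28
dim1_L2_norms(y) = [0.68, 0.06, 0.29]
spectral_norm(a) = 1.28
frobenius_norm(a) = 1.28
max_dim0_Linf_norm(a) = 0.87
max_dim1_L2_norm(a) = 1.27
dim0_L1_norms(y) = [0.67, 0.35, 0.71]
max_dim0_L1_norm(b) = 2.24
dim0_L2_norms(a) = [0.83, 0.42, 0.88]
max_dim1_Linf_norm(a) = 0.87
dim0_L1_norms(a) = [0.93, 0.48, 0.99]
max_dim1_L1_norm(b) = 1.28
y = b @ a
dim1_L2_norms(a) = [1.27, 0.17]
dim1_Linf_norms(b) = [0.86, 0.26, 1.12]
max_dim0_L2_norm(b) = 1.44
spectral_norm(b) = 1.47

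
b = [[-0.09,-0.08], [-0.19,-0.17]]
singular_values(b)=[0.28, 0.0]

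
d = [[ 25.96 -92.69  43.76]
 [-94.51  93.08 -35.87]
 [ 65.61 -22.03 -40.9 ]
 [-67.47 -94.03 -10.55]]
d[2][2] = -40.9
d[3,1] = -94.03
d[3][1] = -94.03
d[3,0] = -67.47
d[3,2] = -10.55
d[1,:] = [-94.51, 93.08, -35.87]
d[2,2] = -40.9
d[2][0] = 65.61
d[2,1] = -22.03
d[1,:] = [-94.51, 93.08, -35.87]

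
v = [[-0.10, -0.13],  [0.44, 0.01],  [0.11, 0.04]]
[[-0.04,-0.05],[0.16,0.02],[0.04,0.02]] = v @ [[0.36, 0.04],  [0.04, 0.34]]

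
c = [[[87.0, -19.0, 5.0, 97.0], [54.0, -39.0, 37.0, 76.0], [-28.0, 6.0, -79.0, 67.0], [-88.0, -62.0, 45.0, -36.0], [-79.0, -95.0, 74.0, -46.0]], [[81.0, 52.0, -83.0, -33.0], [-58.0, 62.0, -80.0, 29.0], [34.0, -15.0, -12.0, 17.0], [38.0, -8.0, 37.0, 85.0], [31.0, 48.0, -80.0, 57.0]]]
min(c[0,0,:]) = -19.0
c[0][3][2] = 45.0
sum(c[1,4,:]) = 56.0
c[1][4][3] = 57.0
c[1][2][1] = -15.0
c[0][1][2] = 37.0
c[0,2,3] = 67.0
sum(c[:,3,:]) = 11.0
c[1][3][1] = -8.0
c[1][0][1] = 52.0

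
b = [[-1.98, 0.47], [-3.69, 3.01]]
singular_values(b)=[5.11, 0.83]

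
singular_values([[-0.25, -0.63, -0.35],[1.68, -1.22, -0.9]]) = [2.28, 0.7]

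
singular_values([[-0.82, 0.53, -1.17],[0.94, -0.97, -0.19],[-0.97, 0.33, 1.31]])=[1.97, 1.71, 0.35]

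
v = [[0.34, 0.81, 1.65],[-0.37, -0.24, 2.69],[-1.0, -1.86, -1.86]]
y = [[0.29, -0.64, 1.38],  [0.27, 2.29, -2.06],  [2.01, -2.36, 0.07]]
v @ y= [[3.63, -2.26, -1.08], [5.23, -6.66, 0.17], [-4.53, 0.77, 2.32]]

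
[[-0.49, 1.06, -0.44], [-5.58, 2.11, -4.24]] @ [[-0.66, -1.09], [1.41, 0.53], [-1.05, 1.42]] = [[2.28, 0.47],[11.11, 1.18]]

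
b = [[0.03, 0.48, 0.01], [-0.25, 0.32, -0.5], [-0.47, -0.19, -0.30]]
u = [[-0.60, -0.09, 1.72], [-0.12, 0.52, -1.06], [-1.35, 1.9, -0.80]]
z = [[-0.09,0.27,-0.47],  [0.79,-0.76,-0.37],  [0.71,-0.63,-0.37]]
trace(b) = 0.05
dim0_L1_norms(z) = [1.59, 1.66, 1.21]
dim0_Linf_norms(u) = [1.35, 1.9, 1.72]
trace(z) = -1.22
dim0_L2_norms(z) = [1.07, 1.02, 0.7]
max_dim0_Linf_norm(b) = 0.5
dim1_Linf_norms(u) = [1.72, 1.06, 1.9]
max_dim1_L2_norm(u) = 2.46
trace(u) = -0.88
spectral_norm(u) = 2.70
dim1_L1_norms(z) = [0.83, 1.92, 1.71]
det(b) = 0.07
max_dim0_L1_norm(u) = 3.58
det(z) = -0.02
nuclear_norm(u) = 4.63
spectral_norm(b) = 0.77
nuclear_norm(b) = 1.54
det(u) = -0.26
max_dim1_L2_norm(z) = 1.16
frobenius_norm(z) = 1.64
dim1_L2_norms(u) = [1.82, 1.19, 2.46]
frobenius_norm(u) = 3.29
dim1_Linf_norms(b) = [0.48, 0.5, 0.47]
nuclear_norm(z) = 2.11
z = b @ u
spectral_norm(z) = 1.54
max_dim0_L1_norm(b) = 0.99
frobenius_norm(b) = 1.00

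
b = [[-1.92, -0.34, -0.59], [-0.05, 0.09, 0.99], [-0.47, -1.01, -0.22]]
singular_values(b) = [2.19, 0.96, 0.84]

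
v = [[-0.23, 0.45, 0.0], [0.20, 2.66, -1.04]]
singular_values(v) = [2.89, 0.3]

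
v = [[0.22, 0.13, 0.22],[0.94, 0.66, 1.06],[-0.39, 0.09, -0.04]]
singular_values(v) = [1.62, 0.33, 0.0]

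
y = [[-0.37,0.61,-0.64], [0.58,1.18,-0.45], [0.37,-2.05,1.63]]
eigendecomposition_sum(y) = [[-0.36, -0.07, -0.15],[0.33, 0.07, 0.14],[0.47, 0.10, 0.2]] + [[-0.1, -0.04, -0.05],  [0.12, 0.04, 0.06],  [0.17, 0.06, 0.09]] + [[0.09, 0.72, -0.44], [0.13, 1.07, -0.65], [-0.27, -2.21, 1.34]]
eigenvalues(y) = [-0.1, 0.03, 2.5]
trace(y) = 2.44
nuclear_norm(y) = 3.87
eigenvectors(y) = [[0.53, 0.42, -0.28], [-0.49, -0.51, -0.42], [-0.69, -0.75, 0.86]]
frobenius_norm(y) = 3.14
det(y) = -0.01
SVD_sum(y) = [[-0.06, 0.72, -0.53], [-0.08, 0.94, -0.69], [0.18, -2.12, 1.56]] + [[-0.31,-0.11,-0.11], [0.66,0.24,0.24], [0.19,0.07,0.07]] + [[-0.0,0.0,0.00], [-0.0,0.0,0.0], [-0.0,0.00,0.0]]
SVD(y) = [[-0.30, 0.41, 0.86], [-0.39, -0.88, 0.28], [0.87, -0.25, 0.42]] @ diag([3.0214769670278776, 0.8466797761834459, 0.0032084765797408404]) @ [[0.07, -0.80, 0.59],[-0.89, -0.32, -0.33],[-0.45, 0.50, 0.74]]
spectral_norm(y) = 3.02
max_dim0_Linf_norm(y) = 2.05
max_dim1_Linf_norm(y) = 2.05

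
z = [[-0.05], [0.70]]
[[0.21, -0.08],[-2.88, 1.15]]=z@ [[-4.11, 1.65]]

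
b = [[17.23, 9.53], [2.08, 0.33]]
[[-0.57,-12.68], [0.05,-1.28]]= b @ [[0.05, -0.57], [-0.15, -0.3]]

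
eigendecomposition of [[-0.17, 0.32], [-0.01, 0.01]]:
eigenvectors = [[-1.0, -0.89], [-0.06, -0.45]]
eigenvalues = [-0.15, -0.01]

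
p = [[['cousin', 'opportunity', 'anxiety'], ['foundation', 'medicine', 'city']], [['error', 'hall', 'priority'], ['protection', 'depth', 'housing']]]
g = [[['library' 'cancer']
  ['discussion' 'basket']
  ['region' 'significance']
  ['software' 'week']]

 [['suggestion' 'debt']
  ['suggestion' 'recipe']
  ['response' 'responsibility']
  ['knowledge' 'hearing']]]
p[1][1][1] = 'depth'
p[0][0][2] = 'anxiety'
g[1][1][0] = 'suggestion'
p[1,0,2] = 'priority'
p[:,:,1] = [['opportunity', 'medicine'], ['hall', 'depth']]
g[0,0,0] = 'library'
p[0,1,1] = 'medicine'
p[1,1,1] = 'depth'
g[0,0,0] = 'library'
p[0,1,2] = 'city'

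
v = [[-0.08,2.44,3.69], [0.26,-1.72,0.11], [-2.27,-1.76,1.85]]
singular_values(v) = [4.57, 3.49, 1.11]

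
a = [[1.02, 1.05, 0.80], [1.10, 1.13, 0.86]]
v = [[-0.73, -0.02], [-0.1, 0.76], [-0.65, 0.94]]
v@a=[[-0.77, -0.79, -0.6], [0.73, 0.75, 0.57], [0.37, 0.38, 0.29]]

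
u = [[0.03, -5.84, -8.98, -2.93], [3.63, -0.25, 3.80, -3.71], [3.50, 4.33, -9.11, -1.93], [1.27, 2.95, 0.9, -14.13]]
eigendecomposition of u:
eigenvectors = [[(0.82+0j), (0.82-0j), (0.41+0j), (0.29+0j)], [-0.08-0.48j, (-0.08+0.48j), -0.48+0.00j, 0.19+0.00j], [0.08-0.27j, 0.08+0.27j, (0.78+0j), -0.01+0.00j], [-0.12j, 0.12j, -0.05+0.00j, (0.94+0j)]]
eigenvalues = [(-0.24+6.79j), (-0.24-6.79j), (-9.83+0j), (-13.15+0j)]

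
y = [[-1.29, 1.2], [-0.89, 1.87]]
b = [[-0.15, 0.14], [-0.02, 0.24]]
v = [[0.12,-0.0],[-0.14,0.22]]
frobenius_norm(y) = 2.72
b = v @ y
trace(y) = 0.58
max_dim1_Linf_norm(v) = 0.22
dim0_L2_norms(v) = [0.18, 0.22]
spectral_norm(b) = 0.30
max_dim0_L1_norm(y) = 3.07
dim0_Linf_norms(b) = [0.15, 0.24]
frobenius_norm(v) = 0.29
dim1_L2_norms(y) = [1.76, 2.07]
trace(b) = 0.09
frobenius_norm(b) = 0.32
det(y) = -1.34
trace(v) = 0.34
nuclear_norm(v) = 0.37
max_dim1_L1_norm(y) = 2.76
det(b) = -0.03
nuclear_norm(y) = 3.18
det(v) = 0.03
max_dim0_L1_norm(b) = 0.38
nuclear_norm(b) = 0.41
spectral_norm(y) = 2.67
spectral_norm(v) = 0.27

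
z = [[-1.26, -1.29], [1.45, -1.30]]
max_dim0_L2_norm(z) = 1.92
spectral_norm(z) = 1.96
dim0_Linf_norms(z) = [1.45, 1.3]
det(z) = 3.51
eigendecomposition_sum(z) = [[(-0.63+0.69j), (-0.64-0.6j)], [(0.72+0.68j), (-0.65+0.67j)]] + [[(-0.63-0.69j), -0.64+0.60j], [(0.72-0.68j), (-0.65-0.67j)]]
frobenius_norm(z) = 2.65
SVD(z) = [[-0.25, 0.97], [0.97, 0.25]] @ diag([1.9573754438426312, 1.7924512188179245]) @ [[0.88, -0.48], [-0.48, -0.88]]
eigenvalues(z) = [(-1.28+1.37j), (-1.28-1.37j)]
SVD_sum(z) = [[-0.43, 0.23], [1.66, -0.91]] + [[-0.83, -1.52], [-0.21, -0.39]]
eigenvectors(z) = [[0.01+0.69j, (0.01-0.69j)], [(0.73+0j), (0.73-0j)]]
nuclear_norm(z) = 3.75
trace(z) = -2.56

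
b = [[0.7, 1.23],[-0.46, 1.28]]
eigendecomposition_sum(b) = [[0.35+0.55j, (0.62-0.88j)], [-0.23+0.33j, 0.64+0.14j]] + [[(0.35-0.55j),(0.62+0.88j)], [-0.23-0.33j,0.64-0.14j]]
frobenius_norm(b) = 1.96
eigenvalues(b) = [(0.99+0.69j), (0.99-0.69j)]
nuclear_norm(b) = 2.60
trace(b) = 1.98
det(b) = 1.46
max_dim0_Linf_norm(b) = 1.28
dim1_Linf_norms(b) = [1.23, 1.28]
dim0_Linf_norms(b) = [0.7, 1.28]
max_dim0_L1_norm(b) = 2.51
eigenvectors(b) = [[0.85+0.00j,  (0.85-0j)], [(0.2+0.48j),  0.20-0.48j]]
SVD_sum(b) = [[0.14, 1.29],[0.13, 1.21]] + [[0.56,  -0.06], [-0.59,  0.07]]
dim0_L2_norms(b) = [0.84, 1.78]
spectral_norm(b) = 1.78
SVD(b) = [[0.73,0.69], [0.69,-0.73]] @ diag([1.7835866088674905, 0.8195845341809261]) @ [[0.11,  0.99], [0.99,  -0.11]]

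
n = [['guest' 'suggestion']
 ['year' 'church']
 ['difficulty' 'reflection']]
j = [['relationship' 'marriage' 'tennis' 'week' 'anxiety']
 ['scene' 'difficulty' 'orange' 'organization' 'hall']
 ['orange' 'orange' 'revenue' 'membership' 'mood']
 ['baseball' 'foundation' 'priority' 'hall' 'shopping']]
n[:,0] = ['guest', 'year', 'difficulty']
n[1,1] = 'church'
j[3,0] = 'baseball'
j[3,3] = 'hall'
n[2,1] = 'reflection'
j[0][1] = 'marriage'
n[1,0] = 'year'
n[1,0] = 'year'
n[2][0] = 'difficulty'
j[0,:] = ['relationship', 'marriage', 'tennis', 'week', 'anxiety']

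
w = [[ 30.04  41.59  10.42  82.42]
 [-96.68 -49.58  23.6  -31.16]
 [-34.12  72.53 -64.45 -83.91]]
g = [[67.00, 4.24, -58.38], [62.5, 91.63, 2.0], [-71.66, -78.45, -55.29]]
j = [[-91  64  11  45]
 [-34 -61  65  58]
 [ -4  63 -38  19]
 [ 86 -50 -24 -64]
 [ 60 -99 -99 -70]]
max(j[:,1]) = 64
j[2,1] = 63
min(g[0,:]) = -58.38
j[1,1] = -61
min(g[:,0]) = -71.66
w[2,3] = -83.91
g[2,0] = -71.66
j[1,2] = 65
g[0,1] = 4.24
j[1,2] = 65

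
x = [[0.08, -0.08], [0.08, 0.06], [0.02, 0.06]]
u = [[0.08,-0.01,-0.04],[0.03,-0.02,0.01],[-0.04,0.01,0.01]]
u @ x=[[0.00, -0.01], [0.00, -0.00], [-0.0, 0.00]]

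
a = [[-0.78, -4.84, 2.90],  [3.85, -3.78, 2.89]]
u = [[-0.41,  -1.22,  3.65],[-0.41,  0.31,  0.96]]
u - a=[[0.37, 3.62, 0.75], [-4.26, 4.09, -1.93]]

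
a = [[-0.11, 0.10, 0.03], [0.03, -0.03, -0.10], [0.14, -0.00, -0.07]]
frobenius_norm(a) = 0.24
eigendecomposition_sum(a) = [[(-0.11-0j), 0.06-0.00j, 0.06-0.00j], [0.08+0.00j, (-0.04+0j), (-0.05+0j)], [0.11+0.00j, (-0.06+0j), (-0.06+0j)]] + [[(-0+0.02j), (0.02+0.01j), -0.02+0.01j], [-0.02+0.01j, 0.01+0.03j, (-0.03-0.01j)], [(0.02+0.02j), (0.03-0.01j), (-0+0.03j)]] + [[-0.00-0.02j, (0.02-0.01j), (-0.02-0.01j)], [-0.02-0.01j, (0.01-0.03j), (-0.03+0.01j)], [(0.02-0.02j), (0.03+0.01j), (-0-0.03j)]]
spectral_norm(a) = 0.22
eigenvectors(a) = [[(-0.63+0j),0.29-0.37j,0.29+0.37j], [(0.45+0j),(0.64+0j),0.64-0.00j], [(0.63+0j),(-0.11-0.61j),-0.11+0.61j]]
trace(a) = -0.21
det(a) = -0.00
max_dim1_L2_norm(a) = 0.16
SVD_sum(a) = [[-0.11, 0.05, 0.07], [0.07, -0.03, -0.04], [0.12, -0.05, -0.07]] + [[-0.01, 0.04, -0.04], [-0.01, 0.03, -0.04], [-0.0, 0.02, -0.02]] + [[0.01, 0.01, 0.01], [-0.03, -0.03, -0.02], [0.03, 0.03, 0.02]]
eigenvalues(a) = [(-0.21+0j), 0.08j, -0.08j]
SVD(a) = [[-0.63, 0.73, -0.26], [0.38, 0.58, 0.72], [0.67, 0.36, -0.65]] @ diag([0.21730886052235782, 0.08374385373970875, 0.0711605656195673]) @ [[0.81, -0.34, -0.48], [-0.15, 0.66, -0.73], [-0.57, -0.67, -0.48]]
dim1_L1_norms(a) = [0.24, 0.16, 0.21]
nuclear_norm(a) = 0.37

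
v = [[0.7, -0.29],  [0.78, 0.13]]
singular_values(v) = [1.05, 0.3]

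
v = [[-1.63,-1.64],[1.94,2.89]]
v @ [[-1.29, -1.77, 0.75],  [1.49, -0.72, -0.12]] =[[-0.34, 4.07, -1.03],[1.8, -5.51, 1.11]]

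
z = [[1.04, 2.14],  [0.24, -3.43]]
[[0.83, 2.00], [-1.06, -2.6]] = z @ [[0.14, 0.32], [0.32, 0.78]]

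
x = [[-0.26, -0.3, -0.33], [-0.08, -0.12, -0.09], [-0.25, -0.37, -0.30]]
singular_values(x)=[0.76, 0.05, 0.0]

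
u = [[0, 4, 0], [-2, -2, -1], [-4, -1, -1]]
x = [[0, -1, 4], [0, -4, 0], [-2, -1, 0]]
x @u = [[-14, -2, -3], [8, 8, 4], [2, -6, 1]]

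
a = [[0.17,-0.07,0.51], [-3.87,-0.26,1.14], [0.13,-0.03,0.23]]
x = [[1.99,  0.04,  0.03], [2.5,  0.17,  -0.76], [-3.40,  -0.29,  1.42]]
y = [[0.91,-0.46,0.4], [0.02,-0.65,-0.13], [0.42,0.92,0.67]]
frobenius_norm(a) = 4.09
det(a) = -0.00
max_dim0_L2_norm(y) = 1.22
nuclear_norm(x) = 5.61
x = y @ a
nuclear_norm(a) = 4.64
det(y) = -0.14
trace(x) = 3.58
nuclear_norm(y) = 2.57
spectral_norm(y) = 1.35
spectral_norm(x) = 4.90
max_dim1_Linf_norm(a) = 3.87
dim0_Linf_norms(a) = [3.87, 0.26, 1.14]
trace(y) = 0.93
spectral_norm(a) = 4.04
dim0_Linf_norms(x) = [3.4, 0.29, 1.42]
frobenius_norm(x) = 4.95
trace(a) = 0.14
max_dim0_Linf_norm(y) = 0.92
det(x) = -0.00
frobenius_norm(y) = 1.76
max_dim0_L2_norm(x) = 4.67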